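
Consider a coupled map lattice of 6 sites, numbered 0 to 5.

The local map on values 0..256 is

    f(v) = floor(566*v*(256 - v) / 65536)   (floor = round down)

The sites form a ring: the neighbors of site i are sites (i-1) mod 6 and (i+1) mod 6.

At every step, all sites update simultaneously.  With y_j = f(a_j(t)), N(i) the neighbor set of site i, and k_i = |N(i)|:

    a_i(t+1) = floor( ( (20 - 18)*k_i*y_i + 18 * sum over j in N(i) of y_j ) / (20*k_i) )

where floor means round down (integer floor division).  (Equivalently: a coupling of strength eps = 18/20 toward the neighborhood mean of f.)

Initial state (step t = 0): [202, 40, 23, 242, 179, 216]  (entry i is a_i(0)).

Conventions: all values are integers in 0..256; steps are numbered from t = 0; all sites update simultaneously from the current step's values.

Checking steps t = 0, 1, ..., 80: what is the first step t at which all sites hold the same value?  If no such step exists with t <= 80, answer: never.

Answer: 4
Key observation: Synchronization is absorbing here: once all sites are equal they stay equal, and step 4 is the first all-equal step.

Derivation:
t=0: [202, 40, 23, 242, 179, 216]  (not all equal)
t=1: [76, 70, 50, 77, 58, 103]  (not all equal)
t=2: [123, 103, 112, 96, 124, 111]  (not all equal)
t=3: [137, 139, 134, 139, 136, 140]  (not all equal)
t=4: [140, 140, 140, 140, 140, 140]  (all equal)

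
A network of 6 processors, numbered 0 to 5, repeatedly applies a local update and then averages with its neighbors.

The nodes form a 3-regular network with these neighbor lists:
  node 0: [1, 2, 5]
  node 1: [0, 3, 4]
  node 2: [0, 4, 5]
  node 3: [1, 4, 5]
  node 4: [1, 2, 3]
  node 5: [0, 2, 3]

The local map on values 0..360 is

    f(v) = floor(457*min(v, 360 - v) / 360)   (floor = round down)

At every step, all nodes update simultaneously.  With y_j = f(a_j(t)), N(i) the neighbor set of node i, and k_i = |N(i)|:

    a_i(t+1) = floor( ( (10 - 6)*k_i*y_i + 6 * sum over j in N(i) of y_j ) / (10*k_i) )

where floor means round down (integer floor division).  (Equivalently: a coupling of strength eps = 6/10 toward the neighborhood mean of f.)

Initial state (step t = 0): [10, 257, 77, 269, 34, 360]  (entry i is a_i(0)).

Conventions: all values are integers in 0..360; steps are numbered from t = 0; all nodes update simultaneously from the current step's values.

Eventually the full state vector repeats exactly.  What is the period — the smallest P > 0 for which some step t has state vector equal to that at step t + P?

Answer: 16
Key observation: The state at step 18, [217, 217, 217, 217, 217, 217], reappears at step 34 — and no state repeats earlier — so the cycle the system enters has period 16.

Derivation:
t=0: [10, 257, 77, 269, 34, 360]
t=1: [50, 86, 49, 80, 85, 44]
t=2: [70, 97, 69, 94, 97, 67]
t=3: [94, 115, 94, 113, 115, 92]
t=4: [123, 139, 123, 138, 139, 122]
t=5: [159, 171, 159, 171, 171, 159]
t=6: [204, 213, 204, 213, 213, 204]
t=7: [195, 188, 195, 188, 188, 195]
t=8: [210, 216, 210, 216, 216, 210]
t=9: [188, 183, 188, 183, 183, 188]
t=10: [219, 222, 219, 222, 222, 219]
t=11: [177, 175, 177, 175, 175, 177]
t=12: [223, 222, 223, 222, 222, 223]
t=13: [173, 174, 173, 174, 174, 173]
t=14: [219, 219, 219, 219, 219, 219]
t=15: [178, 178, 178, 178, 178, 178]
t=16: [225, 225, 225, 225, 225, 225]
t=17: [171, 171, 171, 171, 171, 171]
t=18: [217, 217, 217, 217, 217, 217]
t=19: [181, 181, 181, 181, 181, 181]
t=20: [227, 227, 227, 227, 227, 227]
t=21: [168, 168, 168, 168, 168, 168]
t=22: [213, 213, 213, 213, 213, 213]
t=23: [186, 186, 186, 186, 186, 186]
t=24: [220, 220, 220, 220, 220, 220]
t=25: [177, 177, 177, 177, 177, 177]
t=26: [224, 224, 224, 224, 224, 224]
t=27: [172, 172, 172, 172, 172, 172]
t=28: [218, 218, 218, 218, 218, 218]
t=29: [180, 180, 180, 180, 180, 180]
t=30: [228, 228, 228, 228, 228, 228]
t=31: [167, 167, 167, 167, 167, 167]
t=32: [211, 211, 211, 211, 211, 211]
t=33: [189, 189, 189, 189, 189, 189]
t=34: [217, 217, 217, 217, 217, 217]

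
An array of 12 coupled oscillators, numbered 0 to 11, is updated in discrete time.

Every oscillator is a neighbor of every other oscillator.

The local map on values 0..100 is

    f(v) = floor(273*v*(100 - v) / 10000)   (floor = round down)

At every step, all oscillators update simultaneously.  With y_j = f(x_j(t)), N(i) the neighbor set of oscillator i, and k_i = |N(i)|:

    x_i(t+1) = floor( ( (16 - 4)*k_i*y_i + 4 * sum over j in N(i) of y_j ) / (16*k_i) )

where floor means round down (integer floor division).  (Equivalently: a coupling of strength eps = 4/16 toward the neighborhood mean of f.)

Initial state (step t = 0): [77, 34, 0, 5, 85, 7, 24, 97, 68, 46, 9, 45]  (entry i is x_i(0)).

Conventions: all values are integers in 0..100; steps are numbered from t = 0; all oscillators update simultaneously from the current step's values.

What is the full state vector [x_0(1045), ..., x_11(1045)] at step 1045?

Simulating step by step:
t=0: [77, 34, 0, 5, 85, 7, 24, 97, 68, 46, 9, 45]
t=1: [44, 54, 10, 18, 34, 22, 45, 15, 52, 58, 26, 58]
t=2: [63, 63, 32, 44, 59, 48, 63, 39, 64, 62, 52, 62]
t=3: [63, 63, 60, 66, 65, 66, 63, 64, 62, 64, 66, 64]
t=4: [62, 62, 64, 61, 62, 61, 62, 62, 63, 62, 61, 62]
t=5: [63, 63, 62, 63, 63, 63, 63, 63, 63, 63, 63, 63]
t=6: [63, 63, 63, 63, 63, 63, 63, 63, 63, 63, 63, 63]
t=7: [63, 63, 63, 63, 63, 63, 63, 63, 63, 63, 63, 63]

Answer: [63, 63, 63, 63, 63, 63, 63, 63, 63, 63, 63, 63]
Key observation: The state at step 6, [63, 63, 63, 63, 63, 63, 63, 63, 63, 63, 63, 63], reappears at step 7: the system is in a cycle of period 1 from step 6 on.  Therefore the state at step 1045 equals the state at step 6 + ((1045 - 6) mod 1) = 6, which is [63, 63, 63, 63, 63, 63, 63, 63, 63, 63, 63, 63].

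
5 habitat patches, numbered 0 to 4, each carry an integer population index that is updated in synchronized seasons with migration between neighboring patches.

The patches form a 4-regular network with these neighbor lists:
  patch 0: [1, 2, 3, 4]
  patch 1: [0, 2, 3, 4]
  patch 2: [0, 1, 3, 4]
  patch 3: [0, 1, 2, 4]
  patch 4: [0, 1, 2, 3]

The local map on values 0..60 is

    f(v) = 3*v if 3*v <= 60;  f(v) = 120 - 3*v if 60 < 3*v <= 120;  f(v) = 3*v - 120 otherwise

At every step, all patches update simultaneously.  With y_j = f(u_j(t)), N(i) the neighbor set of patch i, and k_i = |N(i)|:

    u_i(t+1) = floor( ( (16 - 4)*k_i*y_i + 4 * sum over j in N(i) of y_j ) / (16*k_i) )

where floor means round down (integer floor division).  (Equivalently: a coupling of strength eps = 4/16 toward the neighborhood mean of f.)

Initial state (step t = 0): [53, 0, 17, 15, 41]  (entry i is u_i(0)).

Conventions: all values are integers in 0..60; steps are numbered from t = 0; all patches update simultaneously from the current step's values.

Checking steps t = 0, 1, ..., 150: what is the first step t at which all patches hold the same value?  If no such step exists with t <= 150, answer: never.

Answer: never
Key observation: The state at step 21 reappears at step 30 — the system is in a cycle of period 9 from step 21 on.  No step 0..30 is synchronized, and the cycle repeats forever, so no step up to 150 (or ever) has all patches equal.

Derivation:
t=0: [53, 0, 17, 15, 41]  (not all equal)
t=1: [35, 8, 43, 39, 10]  (not all equal)
t=2: [15, 21, 11, 7, 25]  (not all equal)
t=3: [43, 51, 35, 27, 43]  (not all equal)
t=4: [12, 29, 16, 33, 12]  (not all equal)
t=5: [35, 33, 43, 25, 35]  (not all equal)
t=6: [16, 21, 12, 37, 16]  (not all equal)
t=7: [45, 51, 37, 18, 45]  (not all equal)
t=8: [18, 30, 14, 45, 18]  (not all equal)
t=9: [49, 32, 41, 22, 49]  (not all equal)
t=10: [27, 24, 10, 45, 27]  (not all equal)
t=11: [37, 43, 31, 21, 37]  (not all equal)
t=12: [13, 13, 25, 46, 13]  (not all equal)
t=13: [38, 38, 42, 23, 38]  (not all equal)
t=14: [8, 8, 8, 39, 8]  (not all equal)
t=15: [22, 22, 22, 8, 22]  (not all equal)
t=16: [52, 52, 52, 31, 52]  (not all equal)
t=17: [35, 35, 35, 29, 35]  (not all equal)
t=18: [16, 16, 16, 28, 16]  (not all equal)
t=19: [47, 47, 47, 39, 47]  (not all equal)
t=20: [19, 19, 19, 7, 19]  (not all equal)
t=21: [54, 54, 54, 30, 54]  (not all equal)
t=22: [41, 41, 41, 33, 41]  (not all equal)
t=23: [4, 4, 4, 16, 4]  (not all equal)
t=24: [14, 14, 14, 39, 14]  (not all equal)
t=25: [39, 39, 39, 12, 39]  (not all equal)
t=26: [5, 5, 5, 27, 5]  (not all equal)
t=27: [16, 16, 16, 33, 16]  (not all equal)
t=28: [46, 46, 46, 27, 46]  (not all equal)
t=29: [19, 19, 19, 33, 19]  (not all equal)
t=30: [54, 54, 54, 30, 54]  (not all equal)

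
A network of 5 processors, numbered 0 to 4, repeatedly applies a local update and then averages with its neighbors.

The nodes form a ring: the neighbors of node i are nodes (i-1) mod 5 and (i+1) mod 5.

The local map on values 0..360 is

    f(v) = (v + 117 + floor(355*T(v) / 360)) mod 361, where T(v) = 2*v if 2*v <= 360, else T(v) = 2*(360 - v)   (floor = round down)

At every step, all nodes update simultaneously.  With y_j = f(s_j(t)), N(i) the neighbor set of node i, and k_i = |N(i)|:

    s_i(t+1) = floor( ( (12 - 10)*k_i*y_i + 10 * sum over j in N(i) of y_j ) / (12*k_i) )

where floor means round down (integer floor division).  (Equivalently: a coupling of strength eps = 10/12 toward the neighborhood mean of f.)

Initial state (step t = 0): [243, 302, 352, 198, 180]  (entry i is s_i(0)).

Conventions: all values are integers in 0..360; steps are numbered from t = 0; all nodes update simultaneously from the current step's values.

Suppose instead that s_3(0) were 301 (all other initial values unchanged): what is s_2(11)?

Simulating step by step:
t=0: [243, 302, 352, 301, 180]
t=1: [231, 175, 164, 201, 216]
t=2: [261, 247, 268, 252, 255]
t=3: [219, 211, 220, 213, 216]
t=4: [257, 253, 257, 254, 255]
t=5: [218, 216, 218, 217, 217]
t=6: [255, 254, 255, 254, 254]
t=7: [218, 218, 218, 218, 218]
t=8: [254, 254, 254, 254, 254]
t=9: [219, 219, 219, 219, 219]
t=10: [253, 253, 253, 253, 253]
t=11: [220, 220, 220, 220, 220]

Answer: s_2(11) = 220
Key observation: This trace re-runs the system from the modified initial state.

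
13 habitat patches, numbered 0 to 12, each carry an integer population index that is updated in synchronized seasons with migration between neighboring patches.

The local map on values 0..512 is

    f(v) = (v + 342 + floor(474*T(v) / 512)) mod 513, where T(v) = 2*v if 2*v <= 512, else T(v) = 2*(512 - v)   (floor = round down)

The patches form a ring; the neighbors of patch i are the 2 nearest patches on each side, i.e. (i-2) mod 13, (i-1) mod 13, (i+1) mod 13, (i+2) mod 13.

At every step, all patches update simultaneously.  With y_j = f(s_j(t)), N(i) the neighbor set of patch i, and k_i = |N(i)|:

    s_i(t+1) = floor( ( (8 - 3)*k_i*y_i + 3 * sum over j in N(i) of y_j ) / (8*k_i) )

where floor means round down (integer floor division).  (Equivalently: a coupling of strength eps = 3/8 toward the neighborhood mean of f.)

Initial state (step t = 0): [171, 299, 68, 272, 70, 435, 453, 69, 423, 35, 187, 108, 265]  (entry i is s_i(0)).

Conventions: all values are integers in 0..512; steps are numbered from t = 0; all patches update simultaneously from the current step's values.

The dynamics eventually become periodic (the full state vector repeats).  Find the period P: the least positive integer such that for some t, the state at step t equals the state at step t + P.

Simulating step by step:
t=0: [171, 299, 68, 272, 70, 435, 453, 69, 423, 35, 187, 108, 265]
t=1: [216, 43, 49, 63, 97, 298, 326, 170, 374, 363, 322, 193, 100]
t=2: [412, 388, 396, 104, 159, 92, 394, 330, 453, 446, 446, 380, 238]
t=3: [439, 419, 394, 196, 279, 182, 393, 433, 406, 410, 412, 445, 478]
t=4: [404, 412, 391, 357, 167, 335, 389, 409, 429, 422, 418, 401, 385]
t=5: [434, 434, 430, 451, 364, 461, 431, 432, 417, 419, 423, 433, 441]
t=6: [406, 405, 413, 401, 441, 397, 413, 408, 418, 417, 414, 409, 404]
t=7: [430, 431, 424, 430, 412, 432, 423, 427, 422, 422, 424, 427, 430]
t=8: [410, 409, 414, 411, 420, 411, 416, 413, 416, 416, 414, 413, 410]
t=9: [426, 427, 424, 426, 421, 425, 422, 424, 422, 422, 424, 425, 426]
t=10: [414, 413, 414, 414, 416, 415, 416, 415, 416, 416, 415, 415, 414]
t=11: [424, 424, 423, 423, 422, 422, 422, 422, 422, 422, 422, 423, 423]
t=12: [415, 415, 415, 416, 416, 416, 417, 417, 417, 416, 416, 416, 415]
t=13: [422, 422, 422, 422, 422, 421, 421, 421, 421, 421, 422, 422, 422]
t=14: [417, 417, 417, 417, 417, 417, 417, 418, 417, 417, 417, 417, 417]
t=15: [421, 421, 421, 421, 421, 421, 421, 421, 421, 421, 421, 421, 421]
t=16: [418, 418, 418, 418, 418, 418, 418, 418, 418, 418, 418, 418, 418]
t=17: [421, 421, 421, 421, 421, 421, 421, 421, 421, 421, 421, 421, 421]

Answer: 2
Key observation: The state at step 15, [421, 421, 421, 421, 421, 421, 421, 421, 421, 421, 421, 421, 421], reappears at step 17 — and no state repeats earlier — so the cycle the system enters has period 2.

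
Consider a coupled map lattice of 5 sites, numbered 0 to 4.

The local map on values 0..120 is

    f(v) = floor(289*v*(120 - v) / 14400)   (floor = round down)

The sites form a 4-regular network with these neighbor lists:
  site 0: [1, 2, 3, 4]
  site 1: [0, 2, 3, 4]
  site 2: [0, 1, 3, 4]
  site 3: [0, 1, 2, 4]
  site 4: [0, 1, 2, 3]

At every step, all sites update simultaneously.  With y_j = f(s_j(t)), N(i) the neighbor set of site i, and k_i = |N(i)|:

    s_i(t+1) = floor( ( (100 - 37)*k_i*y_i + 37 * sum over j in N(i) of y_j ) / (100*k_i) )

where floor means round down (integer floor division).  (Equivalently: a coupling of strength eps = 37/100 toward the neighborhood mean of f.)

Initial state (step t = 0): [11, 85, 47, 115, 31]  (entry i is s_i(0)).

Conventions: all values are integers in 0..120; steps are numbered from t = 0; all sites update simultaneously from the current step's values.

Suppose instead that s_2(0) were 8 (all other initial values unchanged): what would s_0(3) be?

Answer: s_0(3) = 70
Key observation: This trace re-runs the system from the modified initial state.

Derivation:
t=0: [11, 85, 8, 115, 31]
t=1: [28, 47, 24, 21, 44]
t=2: [52, 61, 49, 47, 61]
t=3: [70, 71, 69, 69, 71]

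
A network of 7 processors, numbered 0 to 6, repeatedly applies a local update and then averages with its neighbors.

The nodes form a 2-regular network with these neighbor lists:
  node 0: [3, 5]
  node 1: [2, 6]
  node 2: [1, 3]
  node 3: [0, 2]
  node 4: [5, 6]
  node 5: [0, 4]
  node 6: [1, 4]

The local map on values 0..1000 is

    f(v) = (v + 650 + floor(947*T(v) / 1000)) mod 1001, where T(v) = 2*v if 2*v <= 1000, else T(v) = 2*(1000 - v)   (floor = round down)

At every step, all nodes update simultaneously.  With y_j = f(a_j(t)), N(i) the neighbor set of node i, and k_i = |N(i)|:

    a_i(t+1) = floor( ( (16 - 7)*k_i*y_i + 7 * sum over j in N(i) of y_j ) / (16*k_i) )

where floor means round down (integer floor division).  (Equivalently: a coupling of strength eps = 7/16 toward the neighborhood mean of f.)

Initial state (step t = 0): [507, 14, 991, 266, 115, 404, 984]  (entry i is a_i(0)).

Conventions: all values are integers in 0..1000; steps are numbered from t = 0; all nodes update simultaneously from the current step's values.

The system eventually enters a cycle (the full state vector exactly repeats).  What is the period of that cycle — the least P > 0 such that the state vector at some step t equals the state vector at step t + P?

Answer: 2
Key observation: The state at step 22, [817, 817, 817, 817, 817, 817, 817], reappears at step 24 — and no state repeats earlier — so the cycle the system enters has period 2.

Derivation:
t=0: [507, 14, 991, 266, 115, 404, 984]
t=1: [319, 676, 611, 398, 876, 694, 738]
t=2: [698, 938, 940, 793, 821, 809, 867]
t=3: [877, 717, 731, 823, 802, 838, 762]
t=4: [776, 890, 873, 814, 826, 792, 862]
t=5: [838, 755, 770, 810, 803, 830, 773]
t=6: [800, 861, 849, 820, 825, 803, 849]
t=7: [822, 777, 786, 807, 804, 821, 785]
t=8: [811, 844, 837, 822, 824, 812, 838]
t=9: [815, 790, 795, 806, 805, 814, 794]
t=10: [815, 834, 830, 822, 823, 816, 831]
t=11: [812, 798, 801, 807, 806, 811, 800]
t=12: [817, 827, 825, 821, 822, 818, 826]
t=13: [811, 803, 805, 808, 807, 810, 804]
t=14: [817, 824, 822, 820, 821, 818, 823]
t=15: [811, 806, 807, 809, 809, 810, 807]
t=16: [817, 821, 820, 819, 819, 818, 820]
t=17: [811, 809, 809, 810, 810, 811, 809]
t=18: [817, 819, 818, 818, 818, 817, 818]
t=19: [811, 810, 810, 811, 811, 811, 810]
t=20: [817, 818, 817, 817, 817, 817, 817]
t=21: [812, 811, 811, 812, 812, 812, 811]
t=22: [817, 817, 817, 817, 817, 817, 817]
t=23: [812, 812, 812, 812, 812, 812, 812]
t=24: [817, 817, 817, 817, 817, 817, 817]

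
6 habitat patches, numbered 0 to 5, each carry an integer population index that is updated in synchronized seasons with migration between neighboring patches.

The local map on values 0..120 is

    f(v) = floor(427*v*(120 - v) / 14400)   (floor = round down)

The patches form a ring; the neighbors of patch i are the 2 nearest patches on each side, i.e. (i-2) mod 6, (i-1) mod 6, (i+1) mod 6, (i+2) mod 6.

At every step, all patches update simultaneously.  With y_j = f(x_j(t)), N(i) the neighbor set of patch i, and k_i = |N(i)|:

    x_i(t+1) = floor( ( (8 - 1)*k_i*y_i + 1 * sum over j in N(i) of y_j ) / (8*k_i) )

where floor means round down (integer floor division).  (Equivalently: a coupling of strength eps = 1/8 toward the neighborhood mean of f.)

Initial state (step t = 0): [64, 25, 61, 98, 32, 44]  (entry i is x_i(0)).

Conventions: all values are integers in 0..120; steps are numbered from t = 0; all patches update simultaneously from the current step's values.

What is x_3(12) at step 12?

Simulating step by step:
t=0: [64, 25, 61, 98, 32, 44]
t=1: [103, 72, 102, 66, 84, 96]
t=2: [54, 97, 58, 101, 86, 70]
t=3: [103, 69, 102, 60, 86, 99]
t=4: [54, 99, 58, 102, 83, 64]
t=5: [103, 64, 102, 58, 91, 102]
t=6: [53, 101, 57, 101, 76, 57]
t=7: [103, 60, 102, 60, 98, 102]
t=8: [53, 101, 57, 101, 63, 57]
t=9: [103, 60, 102, 60, 104, 102]
t=10: [52, 101, 57, 100, 51, 57]
t=11: [102, 60, 102, 63, 102, 102]
t=12: [55, 101, 57, 101, 55, 57]

Answer: x_3(12) = 101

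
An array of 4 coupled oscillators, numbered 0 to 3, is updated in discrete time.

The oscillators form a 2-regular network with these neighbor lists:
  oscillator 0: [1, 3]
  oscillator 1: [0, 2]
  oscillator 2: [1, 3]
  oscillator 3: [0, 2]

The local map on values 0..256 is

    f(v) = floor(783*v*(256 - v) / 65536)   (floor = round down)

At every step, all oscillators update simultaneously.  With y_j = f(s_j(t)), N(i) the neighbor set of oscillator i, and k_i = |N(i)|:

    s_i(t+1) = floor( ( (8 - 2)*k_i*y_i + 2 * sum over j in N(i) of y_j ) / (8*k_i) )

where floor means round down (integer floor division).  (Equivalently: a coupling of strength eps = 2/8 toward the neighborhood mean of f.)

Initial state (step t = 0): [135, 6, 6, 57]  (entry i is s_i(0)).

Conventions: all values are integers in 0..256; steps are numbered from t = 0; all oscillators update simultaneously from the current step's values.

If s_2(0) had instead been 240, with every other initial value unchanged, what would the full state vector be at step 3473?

Answer: [184, 184, 184, 184]
Key observation: The state at step 17, [184, 184, 184, 184], reappears at step 19: the system is in a cycle of period 2 from step 17 on.  Therefore the state at step 3473 equals the state at step 17 + ((3473 - 17) mod 2) = 17, which is [184, 184, 184, 184].

Derivation:
t=0: [135, 6, 240, 57]
t=1: [165, 42, 52, 131]
t=2: [172, 118, 132, 184]
t=3: [173, 191, 190, 164]
t=4: [169, 151, 152, 175]
t=5: [176, 187, 185, 172]
t=6: [166, 156, 157, 169]
t=7: [178, 184, 183, 176]
t=8: [164, 159, 160, 166]
t=9: [180, 183, 182, 178]
t=10: [162, 159, 160, 164]
t=11: [181, 183, 182, 180]
t=12: [161, 159, 160, 162]
t=13: [182, 183, 182, 181]
t=14: [160, 159, 160, 161]
t=15: [183, 183, 183, 182]
t=16: [159, 159, 159, 159]
t=17: [184, 184, 184, 184]
t=18: [158, 158, 158, 158]
t=19: [184, 184, 184, 184]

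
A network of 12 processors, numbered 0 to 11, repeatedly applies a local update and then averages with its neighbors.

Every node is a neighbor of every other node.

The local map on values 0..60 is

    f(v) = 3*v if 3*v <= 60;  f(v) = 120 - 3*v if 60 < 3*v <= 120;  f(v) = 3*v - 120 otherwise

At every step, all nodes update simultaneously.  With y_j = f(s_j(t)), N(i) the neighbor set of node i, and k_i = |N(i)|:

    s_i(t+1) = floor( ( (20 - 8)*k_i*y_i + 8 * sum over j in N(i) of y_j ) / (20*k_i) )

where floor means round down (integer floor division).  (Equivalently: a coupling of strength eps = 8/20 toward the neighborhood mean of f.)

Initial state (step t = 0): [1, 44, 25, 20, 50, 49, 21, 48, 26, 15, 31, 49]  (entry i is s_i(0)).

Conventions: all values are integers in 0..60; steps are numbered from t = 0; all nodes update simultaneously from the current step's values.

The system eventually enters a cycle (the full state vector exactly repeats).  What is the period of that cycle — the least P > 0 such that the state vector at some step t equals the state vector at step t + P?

Answer: 9
Key observation: The state at step 34, [14, 14, 14, 14, 14, 31, 31, 31, 14, 14, 31, 31], reappears at step 43 — and no state repeats earlier — so the cycle the system enters has period 9.

Derivation:
t=0: [1, 44, 25, 20, 50, 49, 21, 48, 26, 15, 31, 49]
t=1: [16, 21, 39, 48, 31, 29, 46, 28, 38, 39, 29, 29]
t=2: [38, 43, 13, 25, 26, 30, 21, 31, 15, 13, 30, 30]
t=3: [17, 19, 36, 39, 38, 31, 46, 29, 39, 36, 31, 31]
t=4: [38, 42, 16, 11, 13, 25, 20, 28, 11, 16, 25, 25]
t=5: [19, 19, 43, 34, 38, 41, 49, 36, 34, 43, 41, 41]
t=6: [40, 40, 13, 18, 11, 9, 23, 14, 18, 13, 9, 9]
t=7: [14, 14, 36, 44, 32, 29, 43, 37, 44, 36, 29, 29]
t=8: [33, 33, 16, 16, 23, 28, 15, 15, 16, 16, 28, 28]
t=9: [29, 29, 44, 44, 46, 37, 42, 42, 44, 44, 37, 37]
t=10: [24, 24, 12, 12, 16, 11, 9, 9, 12, 12, 11, 11]
t=11: [43, 43, 36, 36, 43, 34, 31, 31, 36, 36, 34, 34]
t=12: [11, 11, 13, 13, 11, 16, 21, 21, 13, 13, 16, 16]
t=13: [37, 37, 40, 40, 37, 45, 50, 50, 40, 40, 45, 45]
t=14: [9, 9, 4, 4, 9, 13, 21, 21, 4, 4, 13, 13]
t=15: [28, 28, 19, 19, 28, 35, 45, 45, 19, 19, 35, 35]
t=16: [35, 35, 47, 47, 35, 23, 23, 23, 47, 47, 23, 23]
t=17: [22, 22, 25, 25, 22, 42, 42, 42, 25, 25, 42, 42]
t=18: [43, 43, 38, 38, 43, 16, 16, 16, 38, 38, 16, 16]
t=19: [15, 15, 13, 13, 15, 37, 37, 37, 13, 13, 37, 37]
t=20: [37, 37, 34, 34, 37, 17, 17, 17, 34, 34, 17, 17]
t=21: [17, 17, 23, 23, 17, 41, 41, 41, 23, 23, 41, 41]
t=22: [42, 42, 42, 42, 42, 15, 15, 15, 42, 42, 15, 15]
t=23: [13, 13, 13, 13, 13, 35, 35, 35, 13, 13, 35, 35]
t=24: [34, 34, 34, 34, 34, 21, 21, 21, 34, 34, 21, 21]
t=25: [25, 25, 25, 25, 25, 47, 47, 47, 25, 25, 47, 47]
t=26: [40, 40, 40, 40, 40, 27, 27, 27, 40, 40, 27, 27]
t=27: [7, 7, 7, 7, 7, 29, 29, 29, 7, 7, 29, 29]
t=28: [23, 23, 23, 23, 23, 29, 29, 29, 23, 23, 29, 29]
t=29: [47, 47, 47, 47, 47, 37, 37, 37, 47, 47, 37, 37]
t=30: [18, 18, 18, 18, 18, 12, 12, 12, 18, 18, 12, 12]
t=31: [50, 50, 50, 50, 50, 40, 40, 40, 50, 50, 40, 40]
t=32: [24, 24, 24, 24, 24, 7, 7, 7, 24, 24, 7, 7]
t=33: [43, 43, 43, 43, 43, 27, 27, 27, 43, 43, 27, 27]
t=34: [14, 14, 14, 14, 14, 31, 31, 31, 14, 14, 31, 31]
t=35: [39, 39, 39, 39, 39, 30, 30, 30, 39, 39, 30, 30]
t=36: [7, 7, 7, 7, 7, 23, 23, 23, 7, 7, 23, 23]
t=37: [26, 26, 26, 26, 26, 43, 43, 43, 26, 26, 43, 43]
t=38: [36, 36, 36, 36, 36, 17, 17, 17, 36, 36, 17, 17]
t=39: [19, 19, 19, 19, 19, 41, 41, 41, 19, 19, 41, 41]
t=40: [47, 47, 47, 47, 47, 16, 16, 16, 47, 47, 16, 16]
t=41: [25, 25, 25, 25, 25, 41, 41, 41, 25, 25, 41, 41]
t=42: [37, 37, 37, 37, 37, 13, 13, 13, 37, 37, 13, 13]
t=43: [14, 14, 14, 14, 14, 31, 31, 31, 14, 14, 31, 31]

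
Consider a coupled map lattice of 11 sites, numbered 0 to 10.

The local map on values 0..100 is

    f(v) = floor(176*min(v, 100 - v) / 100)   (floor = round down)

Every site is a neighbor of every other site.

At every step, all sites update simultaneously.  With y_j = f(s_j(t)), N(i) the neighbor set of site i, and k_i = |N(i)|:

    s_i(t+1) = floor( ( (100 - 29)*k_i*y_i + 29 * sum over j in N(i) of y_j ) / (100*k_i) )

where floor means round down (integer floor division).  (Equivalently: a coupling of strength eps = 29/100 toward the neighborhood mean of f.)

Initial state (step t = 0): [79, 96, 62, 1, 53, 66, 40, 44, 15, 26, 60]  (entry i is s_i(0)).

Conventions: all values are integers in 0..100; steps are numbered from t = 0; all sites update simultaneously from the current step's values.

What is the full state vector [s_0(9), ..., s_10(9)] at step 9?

Answer: [64, 70, 64, 79, 77, 51, 76, 70, 70, 49, 76]

Derivation:
t=0: [79, 96, 62, 1, 53, 66, 40, 44, 15, 26, 60]
t=1: [40, 20, 60, 16, 71, 55, 63, 68, 33, 46, 63]
t=2: [66, 42, 66, 38, 53, 72, 63, 57, 58, 73, 63]
t=3: [60, 70, 60, 65, 76, 54, 64, 71, 70, 52, 64]
t=4: [67, 55, 67, 61, 48, 74, 62, 54, 55, 77, 62]
t=5: [60, 74, 60, 67, 78, 51, 65, 75, 74, 48, 65]
t=6: [66, 49, 66, 58, 45, 77, 60, 49, 49, 76, 60]
t=7: [61, 80, 61, 71, 75, 48, 69, 80, 80, 50, 69]
t=8: [64, 41, 64, 52, 47, 75, 54, 41, 41, 77, 54]
t=9: [64, 70, 64, 79, 77, 51, 76, 70, 70, 49, 76]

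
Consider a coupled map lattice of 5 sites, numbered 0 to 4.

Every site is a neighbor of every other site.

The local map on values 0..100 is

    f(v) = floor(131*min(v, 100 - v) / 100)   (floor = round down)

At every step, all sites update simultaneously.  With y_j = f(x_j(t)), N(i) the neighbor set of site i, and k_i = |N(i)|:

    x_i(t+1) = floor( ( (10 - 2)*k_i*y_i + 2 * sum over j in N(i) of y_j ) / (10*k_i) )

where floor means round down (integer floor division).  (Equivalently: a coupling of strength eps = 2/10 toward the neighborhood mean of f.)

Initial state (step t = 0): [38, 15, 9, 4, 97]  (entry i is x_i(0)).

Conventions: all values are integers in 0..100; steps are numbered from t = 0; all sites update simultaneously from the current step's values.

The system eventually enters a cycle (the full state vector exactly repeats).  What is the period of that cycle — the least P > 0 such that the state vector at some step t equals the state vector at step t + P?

Simulating step by step:
t=0: [38, 15, 9, 4, 97]
t=1: [41, 18, 12, 8, 6]
t=2: [45, 22, 16, 12, 10]
t=3: [50, 27, 21, 17, 16]
t=4: [57, 34, 28, 24, 23]
t=5: [51, 42, 36, 33, 32]
t=6: [60, 53, 47, 44, 43]
t=7: [53, 60, 60, 57, 56]
t=8: [59, 52, 52, 55, 56]
t=9: [54, 61, 61, 58, 57]
t=10: [58, 51, 51, 54, 55]
t=11: [56, 63, 63, 60, 58]
t=12: [55, 49, 49, 52, 54]
t=13: [58, 63, 63, 61, 60]
t=14: [53, 48, 48, 50, 51]
t=15: [61, 62, 62, 64, 63]
t=16: [50, 48, 48, 47, 48]
t=17: [64, 62, 62, 61, 62]
t=18: [47, 49, 49, 50, 49]
t=19: [61, 63, 63, 64, 63]
t=20: [50, 48, 48, 47, 48]

Answer: 4
Key observation: The state at step 16, [50, 48, 48, 47, 48], reappears at step 20 — and no state repeats earlier — so the cycle the system enters has period 4.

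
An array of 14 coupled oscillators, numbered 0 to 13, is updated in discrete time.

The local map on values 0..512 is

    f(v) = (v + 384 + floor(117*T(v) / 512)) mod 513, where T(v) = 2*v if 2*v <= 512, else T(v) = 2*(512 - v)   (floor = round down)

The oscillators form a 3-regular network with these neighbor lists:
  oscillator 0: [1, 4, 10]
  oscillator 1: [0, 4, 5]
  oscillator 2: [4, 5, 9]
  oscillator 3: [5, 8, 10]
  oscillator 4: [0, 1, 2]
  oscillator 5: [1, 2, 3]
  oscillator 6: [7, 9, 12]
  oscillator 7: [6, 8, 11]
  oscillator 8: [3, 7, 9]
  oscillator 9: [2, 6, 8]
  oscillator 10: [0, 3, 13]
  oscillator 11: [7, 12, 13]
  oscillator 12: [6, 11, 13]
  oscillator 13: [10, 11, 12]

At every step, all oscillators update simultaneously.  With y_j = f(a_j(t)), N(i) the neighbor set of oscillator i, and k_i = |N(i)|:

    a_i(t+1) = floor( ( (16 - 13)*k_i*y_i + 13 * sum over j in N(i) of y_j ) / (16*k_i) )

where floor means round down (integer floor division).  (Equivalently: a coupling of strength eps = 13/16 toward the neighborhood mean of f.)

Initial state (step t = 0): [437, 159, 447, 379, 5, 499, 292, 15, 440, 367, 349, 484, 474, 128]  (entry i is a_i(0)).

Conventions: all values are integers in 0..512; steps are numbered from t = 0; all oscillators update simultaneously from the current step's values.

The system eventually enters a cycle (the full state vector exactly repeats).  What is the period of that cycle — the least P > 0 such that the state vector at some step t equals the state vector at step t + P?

Answer: 10
Key observation: The state at step 22, [266, 266, 266, 266, 266, 266, 266, 266, 266, 266, 266, 266, 266, 266], reappears at step 32 — and no state repeats earlier — so the cycle the system enters has period 10.

Derivation:
t=0: [437, 159, 447, 379, 5, 499, 292, 15, 440, 367, 349, 484, 474, 128]
t=1: [277, 319, 354, 332, 287, 275, 339, 339, 340, 315, 247, 291, 253, 287]
t=2: [255, 260, 269, 262, 273, 280, 271, 281, 284, 288, 259, 262, 264, 247]
t=3: [246, 249, 255, 252, 247, 249, 254, 253, 255, 255, 240, 245, 243, 243]
t=4: [227, 231, 236, 232, 233, 236, 236, 237, 240, 241, 228, 229, 229, 224]
t=5: [205, 208, 215, 211, 207, 210, 214, 213, 216, 217, 202, 205, 204, 202]
t=6: [170, 172, 179, 175, 174, 178, 179, 179, 182, 184, 169, 170, 171, 166]
t=7: [120, 123, 131, 127, 123, 126, 130, 128, 132, 133, 118, 120, 120, 117]
t=8: [46, 49, 56, 53, 51, 55, 56, 56, 59, 61, 46, 47, 47, 43]
t=9: [453, 457, 464, 461, 457, 461, 463, 462, 466, 467, 452, 453, 453, 450]
t=10: [351, 352, 355, 354, 353, 354, 354, 354, 356, 356, 351, 351, 351, 349]
t=11: [295, 296, 297, 296, 296, 296, 296, 296, 297, 297, 295, 295, 295, 294]
t=12: [265, 265, 265, 265, 265, 265, 265, 265, 265, 265, 264, 264, 264, 264]
t=13: [248, 248, 248, 248, 248, 248, 248, 248, 248, 248, 248, 248, 248, 248]
t=14: [232, 232, 232, 232, 232, 232, 232, 232, 232, 232, 232, 232, 232, 232]
t=15: [209, 209, 209, 209, 209, 209, 209, 209, 209, 209, 209, 209, 209, 209]
t=16: [175, 175, 175, 175, 175, 175, 175, 175, 175, 175, 175, 175, 175, 175]
t=17: [125, 125, 125, 125, 125, 125, 125, 125, 125, 125, 125, 125, 125, 125]
t=18: [53, 53, 53, 53, 53, 53, 53, 53, 53, 53, 53, 53, 53, 53]
t=19: [461, 461, 461, 461, 461, 461, 461, 461, 461, 461, 461, 461, 461, 461]
t=20: [355, 355, 355, 355, 355, 355, 355, 355, 355, 355, 355, 355, 355, 355]
t=21: [297, 297, 297, 297, 297, 297, 297, 297, 297, 297, 297, 297, 297, 297]
t=22: [266, 266, 266, 266, 266, 266, 266, 266, 266, 266, 266, 266, 266, 266]
t=23: [249, 249, 249, 249, 249, 249, 249, 249, 249, 249, 249, 249, 249, 249]
t=24: [233, 233, 233, 233, 233, 233, 233, 233, 233, 233, 233, 233, 233, 233]
t=25: [210, 210, 210, 210, 210, 210, 210, 210, 210, 210, 210, 210, 210, 210]
t=26: [176, 176, 176, 176, 176, 176, 176, 176, 176, 176, 176, 176, 176, 176]
t=27: [127, 127, 127, 127, 127, 127, 127, 127, 127, 127, 127, 127, 127, 127]
t=28: [56, 56, 56, 56, 56, 56, 56, 56, 56, 56, 56, 56, 56, 56]
t=29: [465, 465, 465, 465, 465, 465, 465, 465, 465, 465, 465, 465, 465, 465]
t=30: [357, 357, 357, 357, 357, 357, 357, 357, 357, 357, 357, 357, 357, 357]
t=31: [298, 298, 298, 298, 298, 298, 298, 298, 298, 298, 298, 298, 298, 298]
t=32: [266, 266, 266, 266, 266, 266, 266, 266, 266, 266, 266, 266, 266, 266]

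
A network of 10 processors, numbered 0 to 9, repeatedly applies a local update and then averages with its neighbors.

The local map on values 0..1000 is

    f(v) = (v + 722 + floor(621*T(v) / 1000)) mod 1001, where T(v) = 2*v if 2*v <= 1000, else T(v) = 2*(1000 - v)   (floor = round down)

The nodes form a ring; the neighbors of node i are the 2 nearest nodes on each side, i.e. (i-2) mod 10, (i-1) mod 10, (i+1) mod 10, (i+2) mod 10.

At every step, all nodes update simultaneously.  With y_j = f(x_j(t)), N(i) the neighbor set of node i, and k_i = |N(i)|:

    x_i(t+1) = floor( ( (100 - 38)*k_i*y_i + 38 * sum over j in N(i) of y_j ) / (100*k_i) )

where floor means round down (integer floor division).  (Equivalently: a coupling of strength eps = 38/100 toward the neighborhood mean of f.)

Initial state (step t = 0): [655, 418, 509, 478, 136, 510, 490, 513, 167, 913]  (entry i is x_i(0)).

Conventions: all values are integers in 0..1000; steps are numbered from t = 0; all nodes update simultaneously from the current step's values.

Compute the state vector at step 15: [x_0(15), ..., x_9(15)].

Simulating step by step:
t=0: [655, 418, 509, 478, 136, 510, 490, 513, 167, 913]
t=1: [720, 709, 736, 715, 327, 755, 678, 756, 363, 687]
t=2: [764, 790, 754, 756, 580, 751, 736, 759, 631, 768]
t=3: [780, 773, 782, 783, 806, 784, 789, 782, 798, 779]
t=4: [773, 774, 772, 772, 769, 772, 771, 772, 770, 773]
t=5: [775, 775, 775, 775, 776, 776, 776, 775, 775, 775]
t=6: [775, 775, 775, 775, 775, 775, 775, 775, 775, 775]
t=7: [775, 775, 775, 775, 775, 775, 775, 775, 775, 775]
t=8: [775, 775, 775, 775, 775, 775, 775, 775, 775, 775]
t=9: [775, 775, 775, 775, 775, 775, 775, 775, 775, 775]
t=10: [775, 775, 775, 775, 775, 775, 775, 775, 775, 775]
t=11: [775, 775, 775, 775, 775, 775, 775, 775, 775, 775]
t=12: [775, 775, 775, 775, 775, 775, 775, 775, 775, 775]
t=13: [775, 775, 775, 775, 775, 775, 775, 775, 775, 775]
t=14: [775, 775, 775, 775, 775, 775, 775, 775, 775, 775]
t=15: [775, 775, 775, 775, 775, 775, 775, 775, 775, 775]

Answer: [775, 775, 775, 775, 775, 775, 775, 775, 775, 775]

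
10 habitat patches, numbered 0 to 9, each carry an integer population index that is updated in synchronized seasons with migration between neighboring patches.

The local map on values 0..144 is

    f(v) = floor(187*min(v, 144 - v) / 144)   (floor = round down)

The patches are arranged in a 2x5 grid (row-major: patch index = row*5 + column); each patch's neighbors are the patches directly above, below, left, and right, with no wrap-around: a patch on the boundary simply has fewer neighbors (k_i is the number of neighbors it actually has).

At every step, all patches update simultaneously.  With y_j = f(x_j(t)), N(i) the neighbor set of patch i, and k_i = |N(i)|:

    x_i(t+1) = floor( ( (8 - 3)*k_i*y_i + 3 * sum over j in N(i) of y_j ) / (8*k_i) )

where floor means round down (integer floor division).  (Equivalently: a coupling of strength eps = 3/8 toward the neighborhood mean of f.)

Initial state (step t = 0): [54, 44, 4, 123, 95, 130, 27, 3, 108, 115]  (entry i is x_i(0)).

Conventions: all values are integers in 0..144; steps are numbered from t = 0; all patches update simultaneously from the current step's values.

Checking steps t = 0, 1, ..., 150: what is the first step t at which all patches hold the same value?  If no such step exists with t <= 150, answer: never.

Answer: never
Key observation: The state at step 25 reappears at step 33 — the system is in a cycle of period 8 from step 25 on.  No step 0..33 is synchronized, and the cycle repeats forever, so no step up to 150 (or ever) has all patches equal.

Derivation:
t=0: [54, 44, 4, 123, 95, 130, 27, 3, 108, 115]  (not all equal)
t=1: [57, 49, 14, 31, 51, 30, 31, 12, 37, 43]  (not all equal)
t=2: [65, 55, 26, 41, 59, 45, 39, 22, 43, 55]  (not all equal)
t=3: [76, 65, 39, 53, 70, 61, 50, 34, 53, 68]  (not all equal)
t=4: [85, 77, 55, 68, 85, 77, 65, 50, 67, 84]  (not all equal)
t=5: [80, 83, 74, 84, 78, 84, 82, 70, 83, 78]  (not all equal)
t=6: [81, 81, 87, 79, 83, 78, 80, 87, 80, 83]  (not all equal)
t=7: [81, 80, 76, 82, 79, 83, 81, 76, 81, 79]  (not all equal)
t=8: [81, 83, 86, 81, 83, 79, 81, 86, 82, 83]  (not all equal)
t=9: [81, 79, 76, 79, 79, 82, 80, 76, 79, 79]  (not all equal)
t=10: [81, 84, 87, 84, 84, 80, 83, 86, 84, 84]  (not all equal)
t=11: [80, 77, 74, 76, 77, 81, 78, 75, 76, 77]  (not all equal)
t=12: [83, 86, 89, 88, 87, 82, 85, 88, 88, 87]  (not all equal)
t=13: [78, 75, 71, 72, 73, 79, 75, 72, 72, 73]  (not all equal)
t=14: [85, 88, 91, 92, 92, 85, 88, 92, 92, 92]  (not all equal)
t=15: [75, 72, 68, 67, 67, 75, 71, 67, 67, 67]  (not all equal)
t=16: [89, 91, 88, 87, 87, 89, 91, 87, 87, 87]  (not all equal)
t=17: [70, 68, 72, 73, 74, 70, 69, 73, 74, 74]  (not all equal)
t=18: [89, 89, 92, 91, 90, 89, 89, 91, 90, 90]  (not all equal)
t=19: [71, 70, 67, 68, 69, 71, 70, 68, 69, 70]  (not all equal)
t=20: [91, 89, 87, 88, 89, 91, 90, 88, 88, 89]  (not all equal)
t=21: [68, 70, 73, 72, 71, 68, 70, 72, 71, 71]  (not all equal)
t=22: [88, 90, 92, 92, 92, 88, 90, 92, 92, 92]  (not all equal)
t=23: [71, 69, 67, 67, 67, 71, 69, 67, 67, 67]  (not all equal)
t=24: [91, 89, 87, 87, 87, 91, 89, 87, 87, 87]  (not all equal)
t=25: [68, 71, 73, 74, 74, 68, 71, 73, 74, 74]  (not all equal)
t=26: [88, 91, 91, 90, 90, 88, 91, 91, 90, 90]  (not all equal)
t=27: [71, 68, 68, 69, 70, 71, 68, 68, 69, 70]  (not all equal)
t=28: [91, 88, 88, 89, 89, 91, 88, 88, 89, 89]  (not all equal)
t=29: [68, 71, 71, 71, 71, 68, 71, 71, 71, 71]  (not all equal)
t=30: [88, 91, 92, 92, 92, 88, 91, 92, 92, 92]  (not all equal)
t=31: [71, 68, 67, 67, 67, 71, 68, 67, 67, 67]  (not all equal)
t=32: [91, 88, 87, 87, 87, 91, 88, 87, 87, 87]  (not all equal)
t=33: [68, 71, 73, 74, 74, 68, 71, 73, 74, 74]  (not all equal)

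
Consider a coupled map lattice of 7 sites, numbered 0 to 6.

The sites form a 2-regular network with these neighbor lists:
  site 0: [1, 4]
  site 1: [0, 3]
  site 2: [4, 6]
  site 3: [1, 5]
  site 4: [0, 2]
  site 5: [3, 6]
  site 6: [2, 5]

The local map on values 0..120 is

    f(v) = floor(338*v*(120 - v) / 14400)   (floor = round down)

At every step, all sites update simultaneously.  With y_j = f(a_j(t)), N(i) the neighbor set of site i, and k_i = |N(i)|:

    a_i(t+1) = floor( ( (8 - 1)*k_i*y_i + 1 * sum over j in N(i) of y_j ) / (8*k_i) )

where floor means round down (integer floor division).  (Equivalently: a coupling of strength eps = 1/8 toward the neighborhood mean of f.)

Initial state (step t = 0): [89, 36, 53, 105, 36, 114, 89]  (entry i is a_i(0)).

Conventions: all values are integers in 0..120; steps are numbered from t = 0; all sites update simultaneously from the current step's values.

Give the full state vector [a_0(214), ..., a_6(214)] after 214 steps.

Answer: [77, 77, 77, 77, 78, 77, 77]
Key observation: The state at step 7, [76, 77, 76, 77, 76, 77, 77], reappears at step 9: the system is in a cycle of period 2 from step 7 on.  Therefore the state at step 214 equals the state at step 7 + ((214 - 7) mod 2) = 8, which is [77, 77, 77, 77, 78, 77, 77].

Derivation:
t=0: [89, 36, 53, 105, 36, 114, 89]
t=1: [64, 67, 81, 36, 70, 20, 62]
t=2: [83, 82, 75, 69, 81, 49, 81]
t=3: [72, 73, 78, 81, 74, 80, 74]
t=4: [80, 79, 76, 74, 78, 75, 78]
t=5: [75, 76, 77, 78, 76, 78, 76]
t=6: [78, 77, 77, 76, 78, 76, 77]
t=7: [76, 77, 76, 77, 76, 77, 77]
t=8: [77, 77, 77, 77, 78, 77, 77]
t=9: [76, 77, 76, 77, 76, 77, 77]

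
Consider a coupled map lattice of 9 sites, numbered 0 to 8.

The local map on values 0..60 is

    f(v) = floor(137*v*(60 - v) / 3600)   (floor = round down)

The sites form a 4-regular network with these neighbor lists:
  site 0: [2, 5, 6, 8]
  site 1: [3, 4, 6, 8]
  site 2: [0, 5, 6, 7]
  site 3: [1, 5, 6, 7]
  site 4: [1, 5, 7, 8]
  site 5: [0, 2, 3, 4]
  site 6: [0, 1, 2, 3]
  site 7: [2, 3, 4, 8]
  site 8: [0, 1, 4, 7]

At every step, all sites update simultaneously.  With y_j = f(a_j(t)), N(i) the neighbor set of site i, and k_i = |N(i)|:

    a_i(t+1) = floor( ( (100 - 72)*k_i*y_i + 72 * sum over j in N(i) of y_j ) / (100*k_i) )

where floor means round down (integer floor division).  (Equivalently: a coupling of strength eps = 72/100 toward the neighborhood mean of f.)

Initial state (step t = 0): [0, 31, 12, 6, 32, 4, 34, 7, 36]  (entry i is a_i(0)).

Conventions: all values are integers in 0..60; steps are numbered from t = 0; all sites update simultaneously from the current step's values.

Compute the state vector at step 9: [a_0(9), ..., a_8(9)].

Answer: [33, 33, 33, 33, 33, 33, 33, 33, 33]

Derivation:
t=0: [0, 31, 12, 6, 32, 4, 34, 7, 36]
t=1: [16, 29, 15, 19, 25, 14, 21, 21, 23]
t=2: [27, 32, 27, 29, 31, 27, 29, 30, 31]
t=3: [33, 34, 33, 33, 33, 33, 33, 33, 33]
t=4: [33, 33, 33, 33, 33, 33, 33, 33, 33]
t=5: [33, 33, 33, 33, 33, 33, 33, 33, 33]
t=6: [33, 33, 33, 33, 33, 33, 33, 33, 33]
t=7: [33, 33, 33, 33, 33, 33, 33, 33, 33]
t=8: [33, 33, 33, 33, 33, 33, 33, 33, 33]
t=9: [33, 33, 33, 33, 33, 33, 33, 33, 33]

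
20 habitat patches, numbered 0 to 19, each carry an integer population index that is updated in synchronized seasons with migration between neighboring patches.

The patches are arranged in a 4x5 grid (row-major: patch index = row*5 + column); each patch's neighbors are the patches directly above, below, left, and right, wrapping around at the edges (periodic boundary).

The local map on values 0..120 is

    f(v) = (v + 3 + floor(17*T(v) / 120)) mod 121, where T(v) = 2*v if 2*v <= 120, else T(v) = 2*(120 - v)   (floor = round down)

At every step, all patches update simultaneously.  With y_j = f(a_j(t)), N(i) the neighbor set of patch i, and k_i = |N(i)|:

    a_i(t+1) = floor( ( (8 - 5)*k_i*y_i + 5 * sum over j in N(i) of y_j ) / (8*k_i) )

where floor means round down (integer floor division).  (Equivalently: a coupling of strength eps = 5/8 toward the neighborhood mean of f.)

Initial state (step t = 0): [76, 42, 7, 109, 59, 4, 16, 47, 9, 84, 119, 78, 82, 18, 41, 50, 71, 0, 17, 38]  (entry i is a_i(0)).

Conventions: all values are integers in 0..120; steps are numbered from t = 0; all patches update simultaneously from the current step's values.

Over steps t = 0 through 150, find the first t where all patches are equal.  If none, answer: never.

Simulating step by step:
t=0: [76, 42, 7, 109, 59, 4, 16, 47, 9, 84, 119, 78, 82, 18, 41, 50, 71, 0, 17, 38]  (not all equal)
t=1: [66, 54, 41, 62, 84, 36, 42, 45, 52, 60, 35, 66, 64, 39, 47, 61, 66, 35, 39, 54]  (not all equal)
t=2: [78, 70, 61, 73, 85, 60, 62, 63, 68, 73, 60, 73, 68, 61, 63, 74, 75, 60, 59, 72]  (not all equal)
t=3: [89, 86, 82, 86, 92, 83, 83, 82, 85, 87, 83, 85, 83, 81, 83, 88, 87, 82, 81, 87]  (not all equal)
t=4: [99, 97, 95, 97, 100, 97, 96, 95, 96, 98, 96, 96, 95, 95, 96, 99, 98, 95, 96, 98]  (not all equal)
t=5: [106, 106, 105, 105, 107, 106, 105, 105, 105, 106, 105, 105, 105, 105, 105, 106, 106, 105, 105, 106]  (not all equal)
t=6: [112, 112, 112, 112, 112, 112, 112, 112, 112, 112, 112, 112, 112, 112, 112, 112, 112, 112, 112, 112]  (all equal)

Answer: 6
Key observation: Synchronization is absorbing here: once all patches are equal they stay equal, and step 6 is the first all-equal step.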